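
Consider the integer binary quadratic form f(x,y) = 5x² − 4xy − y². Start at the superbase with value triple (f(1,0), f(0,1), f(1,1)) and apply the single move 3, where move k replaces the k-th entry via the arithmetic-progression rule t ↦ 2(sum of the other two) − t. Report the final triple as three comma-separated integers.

start (5,-1,0) = (f(1,0),f(0,1),f(1,1))
replace slot 3: 2·(5+(-1)) − 0 = 8 → (5,-1,8)

5,-1,8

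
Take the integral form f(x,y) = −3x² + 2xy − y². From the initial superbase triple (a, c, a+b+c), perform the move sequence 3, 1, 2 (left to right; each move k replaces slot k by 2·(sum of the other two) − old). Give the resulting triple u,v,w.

start (-3,-1,-2) = (f(1,0),f(0,1),f(1,1))
replace slot 3: 2·((-3)+(-1)) − (-2) = -6 → (-3,-1,-6)
replace slot 1: 2·((-1)+(-6)) − (-3) = -11 → (-11,-1,-6)
replace slot 2: 2·((-11)+(-6)) − (-1) = -33 → (-11,-33,-6)

-11,-33,-6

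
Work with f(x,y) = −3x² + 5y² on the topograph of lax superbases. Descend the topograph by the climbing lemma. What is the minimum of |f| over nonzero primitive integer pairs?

descent: ρ → (5,0,-3)
descent: ρ → (-3,6,2)  [lands on river]
river: ρ → (2,6,-3)
closes: descent 2, river 2
min |a| on river = 2

2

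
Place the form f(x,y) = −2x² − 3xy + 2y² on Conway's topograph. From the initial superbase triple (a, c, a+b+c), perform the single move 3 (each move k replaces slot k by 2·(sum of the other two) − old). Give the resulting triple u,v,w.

start (-2,2,-3) = (f(1,0),f(0,1),f(1,1))
replace slot 3: 2·((-2)+2) − (-3) = 3 → (-2,2,3)

-2,2,3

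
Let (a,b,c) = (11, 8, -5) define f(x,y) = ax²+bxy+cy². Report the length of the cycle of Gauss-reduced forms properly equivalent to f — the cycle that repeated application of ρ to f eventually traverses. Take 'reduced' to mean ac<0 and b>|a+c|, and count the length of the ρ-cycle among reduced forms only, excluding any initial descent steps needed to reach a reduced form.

D = 284, ⌊√D⌋ = 16
river: ρ → (-5,12,7)
river: ρ → (7,16,-1)
river: ρ → (-1,16,7)
river: ρ → (7,12,-5)
river: ρ → (-5,8,11)
river: ρ → (11,14,-2)
river: ρ → (-2,14,11)
river: ρ → (11,8,-5)
ρ-cycle length = 8 (tail of 0 descent steps not counted)

8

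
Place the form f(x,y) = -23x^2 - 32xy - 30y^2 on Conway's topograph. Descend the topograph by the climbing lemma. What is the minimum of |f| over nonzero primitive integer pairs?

translate: b→-14 (≡32 mod 46), so (23,32,30)→(23,-14,21)
flip: (23,-14,21)→(21,14,23)
reduced (well bottom): (21,14,23) with a≤c, −a<b≤a
well minimum |f| = |-21| = 21 (negative-definite)

21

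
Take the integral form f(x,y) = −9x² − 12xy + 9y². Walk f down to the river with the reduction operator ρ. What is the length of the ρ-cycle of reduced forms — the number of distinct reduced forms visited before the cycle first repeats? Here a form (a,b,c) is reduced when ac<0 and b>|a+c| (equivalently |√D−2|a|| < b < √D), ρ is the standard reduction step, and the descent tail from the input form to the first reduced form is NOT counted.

D = 468, ⌊√D⌋ = 21
descent: ρ → (9,12,-9)  [lands on river]
river: ρ → (-9,6,12)
river: ρ → (12,18,-3)
river: ρ → (-3,18,12)
river: ρ → (12,6,-9)
river: ρ → (-9,12,9)
river: ρ → (9,6,-12)
river: ρ → (-12,18,3)
river: ρ → (3,18,-12)
river: ρ → (-12,6,9)
ρ-cycle length = 10 (tail of 1 descent step not counted)

10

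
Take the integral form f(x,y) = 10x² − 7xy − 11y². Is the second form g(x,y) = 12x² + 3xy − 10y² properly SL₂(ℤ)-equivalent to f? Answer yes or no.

D₁ = 489, D₂ = 489
river cycle of f (length 22): (-11, 7, 10), (10, 13, -8), (-8, 19, 4), (4, 21, -3), (-3, 21, 4), (4, 19, -8), (-8, 13, 10), (10, 7, -11), (-11, 15, 6), (6, 21, -2), … (12 more)
river cycle of g (length 22): (-10, 17, 5), (5, 13, -16), (-16, 19, 2), (2, 21, -6), (-6, 15, 11), (11, 7, -10), (-10, 13, 8), (8, 19, -4), (-4, 21, 3), (3, 21, -4), … (12 more)
cycles differ ⇒ inequivalent

no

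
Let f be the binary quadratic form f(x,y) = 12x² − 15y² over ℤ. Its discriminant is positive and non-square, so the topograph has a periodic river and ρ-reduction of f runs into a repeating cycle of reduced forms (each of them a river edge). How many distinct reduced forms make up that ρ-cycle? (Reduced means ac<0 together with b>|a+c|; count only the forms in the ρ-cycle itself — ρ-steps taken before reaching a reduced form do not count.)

D = 720, ⌊√D⌋ = 26
descent: ρ → (-15,0,12)
descent: ρ → (12,24,-3)  [lands on river]
river: ρ → (-3,24,12)
ρ-cycle length = 2 (tail of 2 descent steps not counted)

2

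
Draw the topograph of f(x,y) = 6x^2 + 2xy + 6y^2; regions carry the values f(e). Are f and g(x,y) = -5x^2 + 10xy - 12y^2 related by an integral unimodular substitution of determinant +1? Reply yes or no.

D₁ = -140, D₂ = -140
f: reduced (well bottom): (6,2,6) with a≤c, −a<b≤a
g is negative-definite; reduce −g:
−g: translate: b→0 (≡-10 mod 10), so (5,-10,12)→(5,0,7)
−g: reduced (well bottom): (5,0,7) with a≤c, −a<b≤a
flip sign back: reduced form of g is (-5,0,-7)
reduced forms (6, 2, 6) vs (-5, 0, -7) ⇒ inequivalent

no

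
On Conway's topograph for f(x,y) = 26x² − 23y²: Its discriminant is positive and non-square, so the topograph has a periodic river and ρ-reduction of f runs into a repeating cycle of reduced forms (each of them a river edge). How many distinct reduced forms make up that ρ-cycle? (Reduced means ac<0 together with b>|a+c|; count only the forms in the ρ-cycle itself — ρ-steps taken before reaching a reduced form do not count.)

D = 2392, ⌊√D⌋ = 48
descent: ρ → (-23,46,3)  [lands on river]
river: ρ → (3,44,-38)
river: ρ → (-38,32,9)
river: ρ → (9,40,-22)
river: ρ → (-22,48,1)
river: ρ → (1,48,-22)
river: ρ → (-22,40,9)
river: ρ → (9,32,-38)
river: ρ → (-38,44,3)
river: ρ → (3,46,-23)
ρ-cycle length = 10 (tail of 1 descent step not counted)

10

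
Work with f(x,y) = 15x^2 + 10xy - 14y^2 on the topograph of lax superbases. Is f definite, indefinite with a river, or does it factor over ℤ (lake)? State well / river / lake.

D = b²−4ac = 10² − 4·15·(-14) = 940
D > 0 non-square ⇒ indefinite ⇒ periodic river

river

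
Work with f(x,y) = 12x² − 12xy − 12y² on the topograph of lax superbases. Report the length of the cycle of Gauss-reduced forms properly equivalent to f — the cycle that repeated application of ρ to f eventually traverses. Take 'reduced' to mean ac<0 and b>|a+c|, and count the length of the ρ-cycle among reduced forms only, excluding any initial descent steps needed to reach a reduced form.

D = 720, ⌊√D⌋ = 26
descent: ρ → (-12,12,12)  [lands on river]
river: ρ → (12,12,-12)
ρ-cycle length = 2 (tail of 1 descent step not counted)

2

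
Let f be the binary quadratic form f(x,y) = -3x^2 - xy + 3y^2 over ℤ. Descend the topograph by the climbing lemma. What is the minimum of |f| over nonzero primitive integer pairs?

descent: ρ → (3,1,-3)  [lands on river]
river: ρ → (-3,5,1)
river: ρ → (1,5,-3)
river: ρ → (-3,1,3)
river: ρ → (3,5,-1)
river: ρ → (-1,5,3)
closes: descent 1, river 6
min |a| on river = 1

1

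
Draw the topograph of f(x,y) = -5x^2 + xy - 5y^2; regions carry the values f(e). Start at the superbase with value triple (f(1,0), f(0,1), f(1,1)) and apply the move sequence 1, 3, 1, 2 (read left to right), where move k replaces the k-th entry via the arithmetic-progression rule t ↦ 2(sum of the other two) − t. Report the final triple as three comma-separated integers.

start (-5,-5,-9) = (f(1,0),f(0,1),f(1,1))
replace slot 1: 2·((-5)+(-9)) − (-5) = -23 → (-23,-5,-9)
replace slot 3: 2·((-23)+(-5)) − (-9) = -47 → (-23,-5,-47)
replace slot 1: 2·((-5)+(-47)) − (-23) = -81 → (-81,-5,-47)
replace slot 2: 2·((-81)+(-47)) − (-5) = -251 → (-81,-251,-47)

-81,-251,-47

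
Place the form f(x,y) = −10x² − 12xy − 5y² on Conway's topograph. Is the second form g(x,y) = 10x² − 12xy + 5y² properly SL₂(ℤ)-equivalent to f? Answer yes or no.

D₁ = -56, D₂ = -56
f is negative-definite; reduce −f:
−f: translate: b→-8 (≡12 mod 20), so (10,12,5)→(10,-8,3)
−f: flip: (10,-8,3)→(3,8,10)
−f: translate: b→2 (≡8 mod 6), so (3,8,10)→(3,2,5)
−f: reduced (well bottom): (3,2,5) with a≤c, −a<b≤a
flip sign back: reduced form of f is (-3,-2,-5)
g: translate: b→8 (≡-12 mod 20), so (10,-12,5)→(10,8,3)
g: flip: (10,8,3)→(3,-8,10)
g: translate: b→-2 (≡-8 mod 6), so (3,-8,10)→(3,-2,5)
g: reduced (well bottom): (3,-2,5) with a≤c, −a<b≤a
reduced forms (-3, -2, -5) vs (3, -2, 5) ⇒ inequivalent

no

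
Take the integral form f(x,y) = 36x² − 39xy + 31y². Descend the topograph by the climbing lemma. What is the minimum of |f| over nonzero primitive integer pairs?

translate: b→33 (≡-39 mod 72), so (36,-39,31)→(36,33,28)
flip: (36,33,28)→(28,-33,36)
translate: b→23 (≡-33 mod 56), so (28,-33,36)→(28,23,31)
reduced (well bottom): (28,23,31) with a≤c, −a<b≤a
well minimum = a = 28

28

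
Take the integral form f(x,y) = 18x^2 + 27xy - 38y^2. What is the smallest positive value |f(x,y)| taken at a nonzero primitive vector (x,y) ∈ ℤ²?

river: ρ → (-38,49,7)
river: ρ → (7,49,-38)
river: ρ → (-38,27,18)
river: ρ → (18,45,-20)
river: ρ → (-20,35,28)
river: ρ → (28,21,-27)
river: ρ → (-27,33,22)
river: ρ → (22,55,-5)
river: ρ → (-5,55,22)
river: ρ → (22,33,-27)
river: ρ → (-27,21,28)
river: ρ → (28,35,-20)
river: ρ → (-20,45,18)
river: ρ → (18,27,-38)
closes: descent 0, river 14
min |a| on river = 5

5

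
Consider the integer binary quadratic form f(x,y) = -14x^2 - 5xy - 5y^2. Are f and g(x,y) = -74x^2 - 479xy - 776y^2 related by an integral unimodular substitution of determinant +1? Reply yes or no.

D₁ = -255, D₂ = -255
f is negative-definite; reduce −f:
−f: flip: (14,5,5)→(5,-5,14)
−f: translate: b→5 (≡-5 mod 10), so (5,-5,14)→(5,5,14)
−f: reduced (well bottom): (5,5,14) with a≤c, −a<b≤a
flip sign back: reduced form of f is (-5,-5,-14)
g is negative-definite; reduce −g:
−g: translate: b→35 (≡479 mod 148), so (74,479,776)→(74,35,5)
−g: flip: (74,35,5)→(5,-35,74)
−g: translate: b→5 (≡-35 mod 10), so (5,-35,74)→(5,5,14)
−g: reduced (well bottom): (5,5,14) with a≤c, −a<b≤a
flip sign back: reduced form of g is (-5,-5,-14)
reduced forms (-5, -5, -14) vs (-5, -5, -14) ⇒ equivalent

yes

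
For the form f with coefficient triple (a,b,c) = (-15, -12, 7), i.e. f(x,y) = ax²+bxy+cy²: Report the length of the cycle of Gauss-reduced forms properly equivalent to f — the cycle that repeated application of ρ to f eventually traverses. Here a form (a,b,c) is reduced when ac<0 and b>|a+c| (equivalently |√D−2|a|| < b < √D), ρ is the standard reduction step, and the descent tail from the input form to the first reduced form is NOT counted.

D = 564, ⌊√D⌋ = 23
descent: ρ → (7,12,-15)  [lands on river]
river: ρ → (-15,18,4)
river: ρ → (4,22,-5)
river: ρ → (-5,18,12)
river: ρ → (12,6,-11)
river: ρ → (-11,16,7)
ρ-cycle length = 6 (tail of 1 descent step not counted)

6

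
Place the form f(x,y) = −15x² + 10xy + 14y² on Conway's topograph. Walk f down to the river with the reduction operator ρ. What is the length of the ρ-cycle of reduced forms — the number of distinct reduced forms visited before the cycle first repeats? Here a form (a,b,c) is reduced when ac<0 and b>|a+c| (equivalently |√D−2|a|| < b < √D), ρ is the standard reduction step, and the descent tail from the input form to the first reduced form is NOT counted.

D = 940, ⌊√D⌋ = 30
river: ρ → (14,18,-11)
river: ρ → (-11,26,6)
river: ρ → (6,22,-19)
river: ρ → (-19,16,9)
river: ρ → (9,20,-15)
river: ρ → (-15,10,14)
ρ-cycle length = 6 (tail of 0 descent steps not counted)

6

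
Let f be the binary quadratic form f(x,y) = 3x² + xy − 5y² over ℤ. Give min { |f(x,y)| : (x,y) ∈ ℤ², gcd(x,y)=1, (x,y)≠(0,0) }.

descent: ρ → (-5,-1,3)
descent: ρ → (3,7,-1)  [lands on river]
river: ρ → (-1,7,3)
river: ρ → (3,5,-3)
river: ρ → (-3,7,1)
river: ρ → (1,7,-3)
river: ρ → (-3,5,3)
closes: descent 2, river 6
min |a| on river = 1

1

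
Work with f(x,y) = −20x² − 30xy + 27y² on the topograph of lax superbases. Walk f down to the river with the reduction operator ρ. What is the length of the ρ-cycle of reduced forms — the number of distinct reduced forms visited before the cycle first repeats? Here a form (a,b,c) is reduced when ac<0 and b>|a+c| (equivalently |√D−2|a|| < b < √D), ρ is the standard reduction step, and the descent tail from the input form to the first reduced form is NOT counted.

D = 3060, ⌊√D⌋ = 55
descent: ρ → (27,30,-20)  [lands on river]
river: ρ → (-20,50,7)
river: ρ → (7,48,-27)
river: ρ → (-27,6,28)
river: ρ → (28,50,-5)
river: ρ → (-5,50,28)
river: ρ → (28,6,-27)
river: ρ → (-27,48,7)
river: ρ → (7,50,-20)
river: ρ → (-20,30,27)
river: ρ → (27,24,-23)
river: ρ → (-23,22,28)
river: ρ → (28,34,-17)
river: ρ → (-17,34,28)
river: ρ → (28,22,-23)
river: ρ → (-23,24,27)
ρ-cycle length = 16 (tail of 1 descent step not counted)

16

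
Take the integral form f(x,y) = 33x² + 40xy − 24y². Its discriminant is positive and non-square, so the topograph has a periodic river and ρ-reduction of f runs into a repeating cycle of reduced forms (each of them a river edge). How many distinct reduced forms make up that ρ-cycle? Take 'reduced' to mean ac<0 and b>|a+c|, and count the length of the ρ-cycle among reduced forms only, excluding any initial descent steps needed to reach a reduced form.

D = 4768, ⌊√D⌋ = 69
river: ρ → (-24,56,17)
river: ρ → (17,46,-39)
river: ρ → (-39,32,24)
river: ρ → (24,64,-7)
river: ρ → (-7,62,33)
river: ρ → (33,4,-36)
river: ρ → (-36,68,1)
river: ρ → (1,68,-36)
river: ρ → (-36,4,33)
river: ρ → (33,62,-7)
river: ρ → (-7,64,24)
river: ρ → (24,32,-39)
river: ρ → (-39,46,17)
river: ρ → (17,56,-24)
river: ρ → (-24,40,33)
river: ρ → (33,26,-31)
river: ρ → (-31,36,28)
river: ρ → (28,20,-39)
river: ρ → (-39,58,9)
river: ρ → (9,68,-4)
river: ρ → (-4,68,9)
river: ρ → (9,58,-39)
river: ρ → (-39,20,28)
river: ρ → (28,36,-31)
river: ρ → (-31,26,33)
river: ρ → (33,40,-24)
ρ-cycle length = 26 (tail of 0 descent steps not counted)

26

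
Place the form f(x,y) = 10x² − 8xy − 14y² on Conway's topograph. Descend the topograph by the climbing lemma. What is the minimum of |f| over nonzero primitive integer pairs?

descent: ρ → (-14,8,10)  [lands on river]
river: ρ → (10,12,-12)
river: ρ → (-12,12,10)
river: ρ → (10,8,-14)
river: ρ → (-14,20,4)
river: ρ → (4,20,-14)
closes: descent 1, river 6
min |a| on river = 4

4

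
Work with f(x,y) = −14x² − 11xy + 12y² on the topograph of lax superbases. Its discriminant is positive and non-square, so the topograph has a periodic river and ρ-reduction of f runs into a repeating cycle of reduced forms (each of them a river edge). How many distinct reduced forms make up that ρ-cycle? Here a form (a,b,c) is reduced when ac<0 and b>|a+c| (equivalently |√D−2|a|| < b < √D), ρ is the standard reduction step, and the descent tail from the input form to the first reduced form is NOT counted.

D = 793, ⌊√D⌋ = 28
descent: ρ → (12,11,-14)  [lands on river]
river: ρ → (-14,17,9)
river: ρ → (9,19,-12)
river: ρ → (-12,5,16)
river: ρ → (16,27,-1)
river: ρ → (-1,27,16)
river: ρ → (16,5,-12)
river: ρ → (-12,19,9)
river: ρ → (9,17,-14)
river: ρ → (-14,11,12)
river: ρ → (12,13,-13)
river: ρ → (-13,13,12)
ρ-cycle length = 12 (tail of 1 descent step not counted)

12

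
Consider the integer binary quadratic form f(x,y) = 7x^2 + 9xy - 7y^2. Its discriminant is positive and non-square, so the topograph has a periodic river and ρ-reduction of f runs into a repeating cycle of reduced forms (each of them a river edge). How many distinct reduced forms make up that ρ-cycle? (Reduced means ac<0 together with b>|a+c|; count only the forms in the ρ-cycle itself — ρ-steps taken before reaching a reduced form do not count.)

D = 277, ⌊√D⌋ = 16
river: ρ → (-7,5,9)
river: ρ → (9,13,-3)
river: ρ → (-3,11,13)
river: ρ → (13,15,-1)
river: ρ → (-1,15,13)
river: ρ → (13,11,-3)
river: ρ → (-3,13,9)
river: ρ → (9,5,-7)
river: ρ → (-7,9,7)
river: ρ → (7,5,-9)
river: ρ → (-9,13,3)
river: ρ → (3,11,-13)
river: ρ → (-13,15,1)
river: ρ → (1,15,-13)
river: ρ → (-13,11,3)
river: ρ → (3,13,-9)
river: ρ → (-9,5,7)
river: ρ → (7,9,-7)
ρ-cycle length = 18 (tail of 0 descent steps not counted)

18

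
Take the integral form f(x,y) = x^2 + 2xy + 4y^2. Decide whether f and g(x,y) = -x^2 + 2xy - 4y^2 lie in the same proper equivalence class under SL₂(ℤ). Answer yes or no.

D₁ = -12, D₂ = -12
f: translate: b→0 (≡2 mod 2), so (1,2,4)→(1,0,3)
f: reduced (well bottom): (1,0,3) with a≤c, −a<b≤a
g is negative-definite; reduce −g:
−g: translate: b→0 (≡-2 mod 2), so (1,-2,4)→(1,0,3)
−g: reduced (well bottom): (1,0,3) with a≤c, −a<b≤a
flip sign back: reduced form of g is (-1,0,-3)
reduced forms (1, 0, 3) vs (-1, 0, -3) ⇒ inequivalent

no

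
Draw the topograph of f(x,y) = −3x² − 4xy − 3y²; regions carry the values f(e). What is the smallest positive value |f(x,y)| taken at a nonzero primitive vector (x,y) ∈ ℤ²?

translate: b→-2 (≡4 mod 6), so (3,4,3)→(3,-2,2)
flip: (3,-2,2)→(2,2,3)
reduced (well bottom): (2,2,3) with a≤c, −a<b≤a
well minimum |f| = |-2| = 2 (negative-definite)

2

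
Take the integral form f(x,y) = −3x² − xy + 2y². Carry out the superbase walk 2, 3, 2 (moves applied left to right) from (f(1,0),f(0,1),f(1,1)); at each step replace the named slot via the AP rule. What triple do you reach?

start (-3,2,-2) = (f(1,0),f(0,1),f(1,1))
replace slot 2: 2·((-3)+(-2)) − 2 = -12 → (-3,-12,-2)
replace slot 3: 2·((-3)+(-12)) − (-2) = -28 → (-3,-12,-28)
replace slot 2: 2·((-3)+(-28)) − (-12) = -50 → (-3,-50,-28)

-3,-50,-28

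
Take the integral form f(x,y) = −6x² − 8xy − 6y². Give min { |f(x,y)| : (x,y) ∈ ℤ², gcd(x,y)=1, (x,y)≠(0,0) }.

translate: b→-4 (≡8 mod 12), so (6,8,6)→(6,-4,4)
flip: (6,-4,4)→(4,4,6)
reduced (well bottom): (4,4,6) with a≤c, −a<b≤a
well minimum |f| = |-4| = 4 (negative-definite)

4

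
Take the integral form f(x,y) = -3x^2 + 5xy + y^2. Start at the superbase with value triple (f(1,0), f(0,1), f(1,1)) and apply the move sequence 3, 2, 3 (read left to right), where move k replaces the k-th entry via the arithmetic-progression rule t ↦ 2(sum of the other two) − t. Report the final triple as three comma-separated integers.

start (-3,1,3) = (f(1,0),f(0,1),f(1,1))
replace slot 3: 2·((-3)+1) − 3 = -7 → (-3,1,-7)
replace slot 2: 2·((-3)+(-7)) − 1 = -21 → (-3,-21,-7)
replace slot 3: 2·((-3)+(-21)) − (-7) = -41 → (-3,-21,-41)

-3,-21,-41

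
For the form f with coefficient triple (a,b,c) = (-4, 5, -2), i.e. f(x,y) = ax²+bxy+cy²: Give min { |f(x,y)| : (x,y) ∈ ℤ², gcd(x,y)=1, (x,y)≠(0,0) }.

translate: b→3 (≡-5 mod 8), so (4,-5,2)→(4,3,1)
flip: (4,3,1)→(1,-3,4)
translate: b→1 (≡-3 mod 2), so (1,-3,4)→(1,1,2)
reduced (well bottom): (1,1,2) with a≤c, −a<b≤a
well minimum |f| = |-1| = 1 (negative-definite)

1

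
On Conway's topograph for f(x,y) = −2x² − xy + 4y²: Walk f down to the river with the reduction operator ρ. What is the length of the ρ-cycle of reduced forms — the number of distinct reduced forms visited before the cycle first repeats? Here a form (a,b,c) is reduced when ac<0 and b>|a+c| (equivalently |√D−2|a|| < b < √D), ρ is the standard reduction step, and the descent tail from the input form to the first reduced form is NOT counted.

D = 33, ⌊√D⌋ = 5
descent: ρ → (4,1,-2)
descent: ρ → (-2,3,3)  [lands on river]
river: ρ → (3,3,-2)
river: ρ → (-2,5,1)
river: ρ → (1,5,-2)
ρ-cycle length = 4 (tail of 2 descent steps not counted)

4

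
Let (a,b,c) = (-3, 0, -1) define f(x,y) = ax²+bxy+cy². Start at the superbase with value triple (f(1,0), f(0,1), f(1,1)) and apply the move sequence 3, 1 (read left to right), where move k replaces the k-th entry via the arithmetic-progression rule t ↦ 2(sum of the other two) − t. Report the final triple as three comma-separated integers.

start (-3,-1,-4) = (f(1,0),f(0,1),f(1,1))
replace slot 3: 2·((-3)+(-1)) − (-4) = -4 → (-3,-1,-4)
replace slot 1: 2·((-1)+(-4)) − (-3) = -7 → (-7,-1,-4)

-7,-1,-4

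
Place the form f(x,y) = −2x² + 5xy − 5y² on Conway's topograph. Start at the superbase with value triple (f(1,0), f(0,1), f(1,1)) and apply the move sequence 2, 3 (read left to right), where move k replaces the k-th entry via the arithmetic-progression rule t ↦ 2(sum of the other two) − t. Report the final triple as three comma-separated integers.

start (-2,-5,-2) = (f(1,0),f(0,1),f(1,1))
replace slot 2: 2·((-2)+(-2)) − (-5) = -3 → (-2,-3,-2)
replace slot 3: 2·((-2)+(-3)) − (-2) = -8 → (-2,-3,-8)

-2,-3,-8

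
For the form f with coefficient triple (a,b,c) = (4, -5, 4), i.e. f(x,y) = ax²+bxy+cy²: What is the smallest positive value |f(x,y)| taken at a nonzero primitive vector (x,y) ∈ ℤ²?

translate: b→3 (≡-5 mod 8), so (4,-5,4)→(4,3,3)
flip: (4,3,3)→(3,-3,4)
translate: b→3 (≡-3 mod 6), so (3,-3,4)→(3,3,4)
reduced (well bottom): (3,3,4) with a≤c, −a<b≤a
well minimum = a = 3

3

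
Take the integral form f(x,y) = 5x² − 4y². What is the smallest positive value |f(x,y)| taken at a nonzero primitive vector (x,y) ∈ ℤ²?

descent: ρ → (-4,8,1)  [lands on river]
river: ρ → (1,8,-4)
closes: descent 1, river 2
min |a| on river = 1

1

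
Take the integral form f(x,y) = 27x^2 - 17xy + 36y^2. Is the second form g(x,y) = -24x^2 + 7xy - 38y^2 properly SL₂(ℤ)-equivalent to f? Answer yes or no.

D₁ = -3599, D₂ = -3599
f: reduced (well bottom): (27,-17,36) with a≤c, −a<b≤a
g is negative-definite; reduce −g:
−g: reduced (well bottom): (24,-7,38) with a≤c, −a<b≤a
flip sign back: reduced form of g is (-24,7,-38)
reduced forms (27, -17, 36) vs (-24, 7, -38) ⇒ inequivalent

no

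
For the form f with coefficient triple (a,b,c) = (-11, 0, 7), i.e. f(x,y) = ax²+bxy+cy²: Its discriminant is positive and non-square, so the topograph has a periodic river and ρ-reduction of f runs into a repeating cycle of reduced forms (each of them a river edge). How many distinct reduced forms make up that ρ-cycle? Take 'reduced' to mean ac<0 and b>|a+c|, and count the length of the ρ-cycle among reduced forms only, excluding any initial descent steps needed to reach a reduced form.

D = 308, ⌊√D⌋ = 17
descent: ρ → (7,14,-4)  [lands on river]
river: ρ → (-4,10,13)
river: ρ → (13,16,-1)
river: ρ → (-1,16,13)
river: ρ → (13,10,-4)
river: ρ → (-4,14,7)
ρ-cycle length = 6 (tail of 1 descent step not counted)

6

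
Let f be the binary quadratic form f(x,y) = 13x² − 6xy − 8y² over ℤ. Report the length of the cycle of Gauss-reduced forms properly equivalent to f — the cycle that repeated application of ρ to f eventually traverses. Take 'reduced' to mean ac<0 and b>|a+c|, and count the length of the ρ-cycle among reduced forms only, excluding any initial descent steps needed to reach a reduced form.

D = 452, ⌊√D⌋ = 21
descent: ρ → (-8,6,13)  [lands on river]
river: ρ → (13,20,-1)
river: ρ → (-1,20,13)
river: ρ → (13,6,-8)
river: ρ → (-8,10,11)
river: ρ → (11,12,-7)
river: ρ → (-7,16,7)
river: ρ → (7,12,-11)
river: ρ → (-11,10,8)
river: ρ → (8,6,-13)
river: ρ → (-13,20,1)
river: ρ → (1,20,-13)
river: ρ → (-13,6,8)
river: ρ → (8,10,-11)
river: ρ → (-11,12,7)
river: ρ → (7,16,-7)
river: ρ → (-7,12,11)
river: ρ → (11,10,-8)
ρ-cycle length = 18 (tail of 1 descent step not counted)

18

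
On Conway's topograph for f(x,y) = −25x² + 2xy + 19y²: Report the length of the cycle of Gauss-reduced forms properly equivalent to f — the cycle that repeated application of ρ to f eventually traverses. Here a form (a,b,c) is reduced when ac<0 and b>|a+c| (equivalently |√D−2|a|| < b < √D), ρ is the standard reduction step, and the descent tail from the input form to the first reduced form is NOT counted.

D = 1904, ⌊√D⌋ = 43
descent: ρ → (19,36,-8)  [lands on river]
river: ρ → (-8,28,35)
river: ρ → (35,42,-1)
river: ρ → (-1,42,35)
river: ρ → (35,28,-8)
river: ρ → (-8,36,19)
river: ρ → (19,40,-4)
river: ρ → (-4,40,19)
ρ-cycle length = 8 (tail of 1 descent step not counted)

8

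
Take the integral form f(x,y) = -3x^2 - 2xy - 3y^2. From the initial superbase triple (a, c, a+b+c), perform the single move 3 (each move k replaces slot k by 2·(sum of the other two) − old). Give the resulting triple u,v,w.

start (-3,-3,-8) = (f(1,0),f(0,1),f(1,1))
replace slot 3: 2·((-3)+(-3)) − (-8) = -4 → (-3,-3,-4)

-3,-3,-4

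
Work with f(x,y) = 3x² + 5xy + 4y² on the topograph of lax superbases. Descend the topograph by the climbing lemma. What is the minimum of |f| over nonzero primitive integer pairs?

translate: b→-1 (≡5 mod 6), so (3,5,4)→(3,-1,2)
flip: (3,-1,2)→(2,1,3)
reduced (well bottom): (2,1,3) with a≤c, −a<b≤a
well minimum = a = 2

2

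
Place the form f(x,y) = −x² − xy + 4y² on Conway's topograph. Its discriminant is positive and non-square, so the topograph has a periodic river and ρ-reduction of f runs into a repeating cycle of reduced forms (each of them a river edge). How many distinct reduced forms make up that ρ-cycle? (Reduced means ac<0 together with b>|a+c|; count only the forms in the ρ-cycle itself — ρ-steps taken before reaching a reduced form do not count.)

D = 17, ⌊√D⌋ = 4
descent: ρ → (4,1,-1)
descent: ρ → (-1,3,2)  [lands on river]
river: ρ → (2,1,-2)
river: ρ → (-2,3,1)
river: ρ → (1,3,-2)
river: ρ → (-2,1,2)
river: ρ → (2,3,-1)
ρ-cycle length = 6 (tail of 2 descent steps not counted)

6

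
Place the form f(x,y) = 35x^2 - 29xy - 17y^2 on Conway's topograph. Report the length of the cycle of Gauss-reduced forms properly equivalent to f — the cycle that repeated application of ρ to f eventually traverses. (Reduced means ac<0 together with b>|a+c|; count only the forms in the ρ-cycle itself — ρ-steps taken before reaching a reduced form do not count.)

D = 3221, ⌊√D⌋ = 56
descent: ρ → (-17,29,35)  [lands on river]
river: ρ → (35,41,-11)
river: ρ → (-11,47,23)
river: ρ → (23,45,-13)
river: ρ → (-13,33,41)
river: ρ → (41,49,-5)
river: ρ → (-5,51,31)
river: ρ → (31,11,-25)
river: ρ → (-25,39,17)
river: ρ → (17,29,-35)
river: ρ → (-35,41,11)
river: ρ → (11,47,-23)
river: ρ → (-23,45,13)
river: ρ → (13,33,-41)
river: ρ → (-41,49,5)
river: ρ → (5,51,-31)
river: ρ → (-31,11,25)
river: ρ → (25,39,-17)
ρ-cycle length = 18 (tail of 1 descent step not counted)

18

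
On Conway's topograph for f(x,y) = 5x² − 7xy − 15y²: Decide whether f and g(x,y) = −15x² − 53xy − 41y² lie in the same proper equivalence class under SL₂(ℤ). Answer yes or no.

D₁ = 349, D₂ = 349
river cycle of f (length 18): (5, 13, -9), (-9, 5, 9), (9, 13, -5), (-5, 17, 3), (3, 13, -15), (-15, 17, 1), (1, 17, -15), (-15, 13, 3), (3, 17, -5), (-5, 13, 9), … (8 more)
river cycle of g (length 18): (-3, 17, 5), (5, 13, -9), (-9, 5, 9), (9, 13, -5), (-5, 17, 3), (3, 13, -15), (-15, 17, 1), (1, 17, -15), (-15, 13, 3), (3, 17, -5), … (8 more)
cycles coincide ⇒ equivalent

yes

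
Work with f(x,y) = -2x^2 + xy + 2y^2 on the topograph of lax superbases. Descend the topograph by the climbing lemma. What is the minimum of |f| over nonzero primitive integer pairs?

river: ρ → (2,3,-1)
river: ρ → (-1,3,2)
river: ρ → (2,1,-2)
river: ρ → (-2,3,1)
river: ρ → (1,3,-2)
river: ρ → (-2,1,2)
closes: descent 0, river 6
min |a| on river = 1

1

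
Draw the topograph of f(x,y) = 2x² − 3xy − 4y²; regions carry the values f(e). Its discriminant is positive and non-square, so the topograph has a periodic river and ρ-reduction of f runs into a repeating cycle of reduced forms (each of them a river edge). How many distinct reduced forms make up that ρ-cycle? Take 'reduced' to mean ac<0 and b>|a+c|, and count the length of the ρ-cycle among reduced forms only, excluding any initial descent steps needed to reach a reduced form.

D = 41, ⌊√D⌋ = 6
descent: ρ → (-4,3,2)  [lands on river]
river: ρ → (2,5,-2)
river: ρ → (-2,3,4)
river: ρ → (4,5,-1)
river: ρ → (-1,5,4)
river: ρ → (4,3,-2)
river: ρ → (-2,5,2)
river: ρ → (2,3,-4)
river: ρ → (-4,5,1)
river: ρ → (1,5,-4)
ρ-cycle length = 10 (tail of 1 descent step not counted)

10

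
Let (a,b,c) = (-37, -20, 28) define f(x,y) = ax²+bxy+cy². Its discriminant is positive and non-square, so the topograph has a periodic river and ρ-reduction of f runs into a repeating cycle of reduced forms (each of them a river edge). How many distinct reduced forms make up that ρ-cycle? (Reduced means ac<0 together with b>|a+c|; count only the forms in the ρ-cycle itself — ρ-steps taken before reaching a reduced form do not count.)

D = 4544, ⌊√D⌋ = 67
descent: ρ → (28,20,-37)  [lands on river]
river: ρ → (-37,54,11)
river: ρ → (11,56,-32)
river: ρ → (-32,8,35)
river: ρ → (35,62,-5)
river: ρ → (-5,58,59)
river: ρ → (59,60,-4)
river: ρ → (-4,60,59)
river: ρ → (59,58,-5)
river: ρ → (-5,62,35)
river: ρ → (35,8,-32)
river: ρ → (-32,56,11)
river: ρ → (11,54,-37)
river: ρ → (-37,20,28)
river: ρ → (28,36,-29)
river: ρ → (-29,22,35)
river: ρ → (35,48,-16)
river: ρ → (-16,48,35)
river: ρ → (35,22,-29)
river: ρ → (-29,36,28)
ρ-cycle length = 20 (tail of 1 descent step not counted)

20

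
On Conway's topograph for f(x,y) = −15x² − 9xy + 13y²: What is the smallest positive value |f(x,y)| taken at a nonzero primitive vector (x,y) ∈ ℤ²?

descent: ρ → (13,9,-15)  [lands on river]
river: ρ → (-15,21,7)
river: ρ → (7,21,-15)
river: ρ → (-15,9,13)
river: ρ → (13,17,-11)
river: ρ → (-11,27,3)
river: ρ → (3,27,-11)
river: ρ → (-11,17,13)
closes: descent 1, river 8
min |a| on river = 3

3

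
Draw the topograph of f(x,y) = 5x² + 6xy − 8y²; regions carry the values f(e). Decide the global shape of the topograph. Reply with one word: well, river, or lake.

D = b²−4ac = 6² − 4·5·(-8) = 196
D = 14² is a perfect square ⇒ form factors over ℤ ⇒ lakes

lake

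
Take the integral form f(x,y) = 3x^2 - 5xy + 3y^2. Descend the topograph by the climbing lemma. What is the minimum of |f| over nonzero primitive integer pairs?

translate: b→1 (≡-5 mod 6), so (3,-5,3)→(3,1,1)
flip: (3,1,1)→(1,-1,3)
translate: b→1 (≡-1 mod 2), so (1,-1,3)→(1,1,3)
reduced (well bottom): (1,1,3) with a≤c, −a<b≤a
well minimum = a = 1

1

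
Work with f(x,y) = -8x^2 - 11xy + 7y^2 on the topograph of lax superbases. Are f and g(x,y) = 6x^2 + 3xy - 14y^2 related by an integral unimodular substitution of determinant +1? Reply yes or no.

D₁ = 345, D₂ = 345
river cycle of f (length 10): (7, 11, -8), (-8, 5, 10), (10, 15, -3), (-3, 15, 10), (10, 5, -8), (-8, 11, 7), (7, 17, -2), (-2, 15, 15), (15, 15, -2), (-2, 17, 7)
river cycle of g (length 10): (6, 15, -5), (-5, 15, 6), (6, 9, -11), (-11, 13, 4), (4, 11, -14), (-14, 17, 1), (1, 17, -14), (-14, 11, 4), (4, 13, -11), (-11, 9, 6)
cycles differ ⇒ inequivalent

no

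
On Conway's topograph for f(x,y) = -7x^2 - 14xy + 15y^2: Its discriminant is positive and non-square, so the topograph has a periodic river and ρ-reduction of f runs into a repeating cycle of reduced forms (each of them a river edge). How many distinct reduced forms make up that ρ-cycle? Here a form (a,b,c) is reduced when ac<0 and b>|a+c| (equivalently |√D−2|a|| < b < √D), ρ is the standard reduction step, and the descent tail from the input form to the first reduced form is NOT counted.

D = 616, ⌊√D⌋ = 24
descent: ρ → (15,14,-7)  [lands on river]
river: ρ → (-7,14,15)
river: ρ → (15,16,-6)
river: ρ → (-6,20,9)
river: ρ → (9,16,-10)
river: ρ → (-10,24,1)
river: ρ → (1,24,-10)
river: ρ → (-10,16,9)
river: ρ → (9,20,-6)
river: ρ → (-6,16,15)
ρ-cycle length = 10 (tail of 1 descent step not counted)

10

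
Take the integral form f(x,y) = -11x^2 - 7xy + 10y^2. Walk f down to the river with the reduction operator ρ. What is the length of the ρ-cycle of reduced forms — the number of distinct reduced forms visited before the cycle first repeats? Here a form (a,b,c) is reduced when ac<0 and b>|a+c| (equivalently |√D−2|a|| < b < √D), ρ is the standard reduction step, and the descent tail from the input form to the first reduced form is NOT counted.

D = 489, ⌊√D⌋ = 22
descent: ρ → (10,7,-11)  [lands on river]
river: ρ → (-11,15,6)
river: ρ → (6,21,-2)
river: ρ → (-2,19,16)
river: ρ → (16,13,-5)
river: ρ → (-5,17,10)
river: ρ → (10,3,-12)
river: ρ → (-12,21,1)
river: ρ → (1,21,-12)
river: ρ → (-12,3,10)
river: ρ → (10,17,-5)
river: ρ → (-5,13,16)
river: ρ → (16,19,-2)
river: ρ → (-2,21,6)
river: ρ → (6,15,-11)
river: ρ → (-11,7,10)
river: ρ → (10,13,-8)
river: ρ → (-8,19,4)
river: ρ → (4,21,-3)
river: ρ → (-3,21,4)
river: ρ → (4,19,-8)
river: ρ → (-8,13,10)
ρ-cycle length = 22 (tail of 1 descent step not counted)

22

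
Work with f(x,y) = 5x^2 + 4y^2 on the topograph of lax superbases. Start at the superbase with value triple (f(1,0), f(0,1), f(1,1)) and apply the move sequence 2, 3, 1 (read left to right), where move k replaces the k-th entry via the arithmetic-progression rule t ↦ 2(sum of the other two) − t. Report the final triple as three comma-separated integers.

start (5,4,9) = (f(1,0),f(0,1),f(1,1))
replace slot 2: 2·(5+9) − 4 = 24 → (5,24,9)
replace slot 3: 2·(5+24) − 9 = 49 → (5,24,49)
replace slot 1: 2·(24+49) − 5 = 141 → (141,24,49)

141,24,49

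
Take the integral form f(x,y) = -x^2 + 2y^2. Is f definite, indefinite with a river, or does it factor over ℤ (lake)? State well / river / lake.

D = b²−4ac = 0² − 4·(-1)·2 = 8
D > 0 non-square ⇒ indefinite ⇒ periodic river

river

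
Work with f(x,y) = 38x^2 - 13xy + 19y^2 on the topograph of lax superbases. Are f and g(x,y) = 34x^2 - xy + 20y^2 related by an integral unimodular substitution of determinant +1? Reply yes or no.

D₁ = -2719, D₂ = -2719
f: flip: (38,-13,19)→(19,13,38)
f: reduced (well bottom): (19,13,38) with a≤c, −a<b≤a
g: flip: (34,-1,20)→(20,1,34)
g: reduced (well bottom): (20,1,34) with a≤c, −a<b≤a
reduced forms (19, 13, 38) vs (20, 1, 34) ⇒ inequivalent

no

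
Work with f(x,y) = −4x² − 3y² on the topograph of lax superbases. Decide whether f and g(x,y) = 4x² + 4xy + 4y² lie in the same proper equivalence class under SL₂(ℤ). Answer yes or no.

D₁ = -48, D₂ = -48
f is negative-definite; reduce −f:
−f: flip: (4,0,3)→(3,0,4)
−f: reduced (well bottom): (3,0,4) with a≤c, −a<b≤a
flip sign back: reduced form of f is (-3,0,-4)
g: reduced (well bottom): (4,4,4) with a≤c, −a<b≤a
reduced forms (-3, 0, -4) vs (4, 4, 4) ⇒ inequivalent

no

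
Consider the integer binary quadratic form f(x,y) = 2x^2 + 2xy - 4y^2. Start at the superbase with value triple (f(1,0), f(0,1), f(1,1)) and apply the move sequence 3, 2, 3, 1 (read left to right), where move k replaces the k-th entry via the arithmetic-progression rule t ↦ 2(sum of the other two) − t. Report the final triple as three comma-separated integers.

start (2,-4,0) = (f(1,0),f(0,1),f(1,1))
replace slot 3: 2·(2+(-4)) − 0 = -4 → (2,-4,-4)
replace slot 2: 2·(2+(-4)) − (-4) = 0 → (2,0,-4)
replace slot 3: 2·(2+0) − (-4) = 8 → (2,0,8)
replace slot 1: 2·(0+8) − 2 = 14 → (14,0,8)

14,0,8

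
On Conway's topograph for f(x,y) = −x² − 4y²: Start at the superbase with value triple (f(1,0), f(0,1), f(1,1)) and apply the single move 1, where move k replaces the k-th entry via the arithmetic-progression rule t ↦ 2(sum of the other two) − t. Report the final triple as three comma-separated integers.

start (-1,-4,-5) = (f(1,0),f(0,1),f(1,1))
replace slot 1: 2·((-4)+(-5)) − (-1) = -17 → (-17,-4,-5)

-17,-4,-5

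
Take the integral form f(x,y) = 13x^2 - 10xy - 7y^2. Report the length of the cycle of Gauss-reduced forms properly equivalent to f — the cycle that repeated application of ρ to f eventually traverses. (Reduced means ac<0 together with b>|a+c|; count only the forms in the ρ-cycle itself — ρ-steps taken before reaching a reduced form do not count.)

D = 464, ⌊√D⌋ = 21
descent: ρ → (-7,10,13)  [lands on river]
river: ρ → (13,16,-4)
river: ρ → (-4,16,13)
river: ρ → (13,10,-7)
river: ρ → (-7,18,5)
river: ρ → (5,12,-16)
river: ρ → (-16,20,1)
river: ρ → (1,20,-16)
river: ρ → (-16,12,5)
river: ρ → (5,18,-7)
ρ-cycle length = 10 (tail of 1 descent step not counted)

10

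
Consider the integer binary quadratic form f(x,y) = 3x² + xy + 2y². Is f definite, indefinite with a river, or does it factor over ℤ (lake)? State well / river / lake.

D = b²−4ac = 1² − 4·3·2 = -23
D < 0 ⇒ definite ⇒ every region one sign ⇒ single well

well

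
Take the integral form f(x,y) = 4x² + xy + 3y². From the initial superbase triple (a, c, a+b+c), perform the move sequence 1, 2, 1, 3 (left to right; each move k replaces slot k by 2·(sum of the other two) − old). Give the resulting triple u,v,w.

start (4,3,8) = (f(1,0),f(0,1),f(1,1))
replace slot 1: 2·(3+8) − 4 = 18 → (18,3,8)
replace slot 2: 2·(18+8) − 3 = 49 → (18,49,8)
replace slot 1: 2·(49+8) − 18 = 96 → (96,49,8)
replace slot 3: 2·(96+49) − 8 = 282 → (96,49,282)

96,49,282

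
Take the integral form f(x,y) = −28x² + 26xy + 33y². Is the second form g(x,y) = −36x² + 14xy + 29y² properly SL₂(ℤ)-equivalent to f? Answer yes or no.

D₁ = 4372, D₂ = 4372
river cycle of f (length 26): (33, 40, -21), (-21, 44, 29), (29, 14, -36), (-36, 58, 7), (7, 54, -52), (-52, 50, 9), (9, 58, -28), (-28, 54, 13), (13, 50, -36), (-36, 22, 27), … (16 more)
river cycle of g (length 26): (29, 44, -21), (-21, 40, 33), (33, 26, -28), (-28, 30, 31), (31, 32, -27), (-27, 22, 36), (36, 50, -13), (-13, 54, 28), (28, 58, -9), (-9, 50, 52), … (16 more)
cycles differ ⇒ inequivalent

no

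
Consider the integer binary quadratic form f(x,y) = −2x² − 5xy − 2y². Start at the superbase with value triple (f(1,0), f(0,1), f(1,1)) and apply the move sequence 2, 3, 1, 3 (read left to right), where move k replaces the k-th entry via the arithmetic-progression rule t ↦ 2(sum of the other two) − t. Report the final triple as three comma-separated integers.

start (-2,-2,-9) = (f(1,0),f(0,1),f(1,1))
replace slot 2: 2·((-2)+(-9)) − (-2) = -20 → (-2,-20,-9)
replace slot 3: 2·((-2)+(-20)) − (-9) = -35 → (-2,-20,-35)
replace slot 1: 2·((-20)+(-35)) − (-2) = -108 → (-108,-20,-35)
replace slot 3: 2·((-108)+(-20)) − (-35) = -221 → (-108,-20,-221)

-108,-20,-221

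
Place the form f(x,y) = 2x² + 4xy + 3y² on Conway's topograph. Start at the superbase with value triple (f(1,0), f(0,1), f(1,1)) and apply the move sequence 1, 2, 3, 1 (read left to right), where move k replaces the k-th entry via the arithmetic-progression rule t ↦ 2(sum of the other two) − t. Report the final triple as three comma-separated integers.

start (2,3,9) = (f(1,0),f(0,1),f(1,1))
replace slot 1: 2·(3+9) − 2 = 22 → (22,3,9)
replace slot 2: 2·(22+9) − 3 = 59 → (22,59,9)
replace slot 3: 2·(22+59) − 9 = 153 → (22,59,153)
replace slot 1: 2·(59+153) − 22 = 402 → (402,59,153)

402,59,153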